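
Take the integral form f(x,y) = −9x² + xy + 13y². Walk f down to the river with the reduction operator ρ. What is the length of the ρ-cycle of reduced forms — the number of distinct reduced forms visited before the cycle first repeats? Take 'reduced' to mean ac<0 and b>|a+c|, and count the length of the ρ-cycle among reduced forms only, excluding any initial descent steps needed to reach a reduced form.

D = 469, ⌊√D⌋ = 21
descent: ρ → (13,-1,-9)
descent: ρ → (-9,19,3)  [lands on river]
river: ρ → (3,17,-15)
river: ρ → (-15,13,5)
river: ρ → (5,17,-9)
ρ-cycle length = 4 (tail of 2 descent steps not counted)

4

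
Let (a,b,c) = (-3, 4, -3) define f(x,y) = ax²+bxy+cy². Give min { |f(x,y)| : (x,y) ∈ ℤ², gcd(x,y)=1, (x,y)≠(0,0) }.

translate: b→2 (≡-4 mod 6), so (3,-4,3)→(3,2,2)
flip: (3,2,2)→(2,-2,3)
translate: b→2 (≡-2 mod 4), so (2,-2,3)→(2,2,3)
reduced (well bottom): (2,2,3) with a≤c, −a<b≤a
well minimum |f| = |-2| = 2 (negative-definite)

2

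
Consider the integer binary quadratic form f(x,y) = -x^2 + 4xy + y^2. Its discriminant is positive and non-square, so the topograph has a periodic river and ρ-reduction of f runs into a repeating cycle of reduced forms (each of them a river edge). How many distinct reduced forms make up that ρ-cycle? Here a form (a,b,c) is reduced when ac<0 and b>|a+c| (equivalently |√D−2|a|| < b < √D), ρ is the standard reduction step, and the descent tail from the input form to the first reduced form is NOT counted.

D = 20, ⌊√D⌋ = 4
river: ρ → (1,4,-1)
river: ρ → (-1,4,1)
ρ-cycle length = 2 (tail of 0 descent steps not counted)

2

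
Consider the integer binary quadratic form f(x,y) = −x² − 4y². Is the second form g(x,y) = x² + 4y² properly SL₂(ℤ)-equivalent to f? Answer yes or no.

D₁ = -16, D₂ = -16
f is negative-definite; reduce −f:
−f: reduced (well bottom): (1,0,4) with a≤c, −a<b≤a
flip sign back: reduced form of f is (-1,0,-4)
g: reduced (well bottom): (1,0,4) with a≤c, −a<b≤a
reduced forms (-1, 0, -4) vs (1, 0, 4) ⇒ inequivalent

no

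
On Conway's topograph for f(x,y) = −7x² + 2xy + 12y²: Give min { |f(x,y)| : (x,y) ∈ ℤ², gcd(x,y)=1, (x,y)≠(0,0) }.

descent: ρ → (12,-2,-7)
descent: ρ → (-7,16,3)  [lands on river]
river: ρ → (3,14,-12)
river: ρ → (-12,10,5)
river: ρ → (5,10,-12)
river: ρ → (-12,14,3)
river: ρ → (3,16,-7)
river: ρ → (-7,12,7)
river: ρ → (7,16,-3)
river: ρ → (-3,14,12)
river: ρ → (12,10,-5)
river: ρ → (-5,10,12)
river: ρ → (12,14,-3)
river: ρ → (-3,16,7)
river: ρ → (7,12,-7)
closes: descent 2, river 14
min |a| on river = 3

3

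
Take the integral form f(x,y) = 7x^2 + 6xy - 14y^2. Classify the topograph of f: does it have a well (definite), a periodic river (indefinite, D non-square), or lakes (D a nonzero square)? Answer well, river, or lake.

D = b²−4ac = 6² − 4·7·(-14) = 428
D > 0 non-square ⇒ indefinite ⇒ periodic river

river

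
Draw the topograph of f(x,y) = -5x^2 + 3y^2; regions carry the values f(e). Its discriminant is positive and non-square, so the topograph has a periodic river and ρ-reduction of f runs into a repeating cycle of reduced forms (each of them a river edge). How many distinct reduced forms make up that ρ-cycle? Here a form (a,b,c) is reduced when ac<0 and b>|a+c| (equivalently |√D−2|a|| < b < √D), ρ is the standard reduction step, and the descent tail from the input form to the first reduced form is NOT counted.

D = 60, ⌊√D⌋ = 7
descent: ρ → (3,6,-2)  [lands on river]
river: ρ → (-2,6,3)
ρ-cycle length = 2 (tail of 1 descent step not counted)

2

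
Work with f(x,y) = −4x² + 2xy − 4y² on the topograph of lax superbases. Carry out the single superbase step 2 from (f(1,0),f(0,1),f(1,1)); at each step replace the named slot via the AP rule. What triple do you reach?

start (-4,-4,-6) = (f(1,0),f(0,1),f(1,1))
replace slot 2: 2·((-4)+(-6)) − (-4) = -16 → (-4,-16,-6)

-4,-16,-6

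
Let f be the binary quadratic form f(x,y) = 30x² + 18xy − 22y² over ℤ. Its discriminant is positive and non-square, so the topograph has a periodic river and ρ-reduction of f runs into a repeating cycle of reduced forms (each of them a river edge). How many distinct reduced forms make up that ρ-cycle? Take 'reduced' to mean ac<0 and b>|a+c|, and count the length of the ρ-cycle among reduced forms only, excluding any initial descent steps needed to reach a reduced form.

D = 2964, ⌊√D⌋ = 54
river: ρ → (-22,26,26)
river: ρ → (26,26,-22)
river: ρ → (-22,18,30)
river: ρ → (30,42,-10)
river: ρ → (-10,38,38)
river: ρ → (38,38,-10)
river: ρ → (-10,42,30)
river: ρ → (30,18,-22)
ρ-cycle length = 8 (tail of 0 descent steps not counted)

8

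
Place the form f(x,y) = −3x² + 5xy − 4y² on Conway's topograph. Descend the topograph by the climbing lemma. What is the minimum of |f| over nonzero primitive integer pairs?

translate: b→1 (≡-5 mod 6), so (3,-5,4)→(3,1,2)
flip: (3,1,2)→(2,-1,3)
reduced (well bottom): (2,-1,3) with a≤c, −a<b≤a
well minimum |f| = |-2| = 2 (negative-definite)

2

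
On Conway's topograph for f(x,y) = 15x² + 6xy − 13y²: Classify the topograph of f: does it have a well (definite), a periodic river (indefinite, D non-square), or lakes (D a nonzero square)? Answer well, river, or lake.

D = b²−4ac = 6² − 4·15·(-13) = 816
D > 0 non-square ⇒ indefinite ⇒ periodic river

river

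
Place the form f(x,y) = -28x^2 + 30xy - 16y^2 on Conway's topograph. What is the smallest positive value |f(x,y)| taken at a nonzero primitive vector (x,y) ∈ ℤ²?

translate: b→26 (≡-30 mod 56), so (28,-30,16)→(28,26,14)
flip: (28,26,14)→(14,-26,28)
translate: b→2 (≡-26 mod 28), so (14,-26,28)→(14,2,16)
reduced (well bottom): (14,2,16) with a≤c, −a<b≤a
well minimum |f| = |-14| = 14 (negative-definite)

14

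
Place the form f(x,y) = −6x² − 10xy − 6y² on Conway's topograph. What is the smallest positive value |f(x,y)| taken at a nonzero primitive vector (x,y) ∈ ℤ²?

translate: b→-2 (≡10 mod 12), so (6,10,6)→(6,-2,2)
flip: (6,-2,2)→(2,2,6)
reduced (well bottom): (2,2,6) with a≤c, −a<b≤a
well minimum |f| = |-2| = 2 (negative-definite)

2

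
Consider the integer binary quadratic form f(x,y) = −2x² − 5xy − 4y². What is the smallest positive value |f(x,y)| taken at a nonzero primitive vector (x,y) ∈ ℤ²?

translate: b→1 (≡5 mod 4), so (2,5,4)→(2,1,1)
flip: (2,1,1)→(1,-1,2)
translate: b→1 (≡-1 mod 2), so (1,-1,2)→(1,1,2)
reduced (well bottom): (1,1,2) with a≤c, −a<b≤a
well minimum |f| = |-1| = 1 (negative-definite)

1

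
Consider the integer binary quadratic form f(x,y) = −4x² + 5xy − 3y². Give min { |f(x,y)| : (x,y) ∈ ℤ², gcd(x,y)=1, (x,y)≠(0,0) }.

translate: b→3 (≡-5 mod 8), so (4,-5,3)→(4,3,2)
flip: (4,3,2)→(2,-3,4)
translate: b→1 (≡-3 mod 4), so (2,-3,4)→(2,1,3)
reduced (well bottom): (2,1,3) with a≤c, −a<b≤a
well minimum |f| = |-2| = 2 (negative-definite)

2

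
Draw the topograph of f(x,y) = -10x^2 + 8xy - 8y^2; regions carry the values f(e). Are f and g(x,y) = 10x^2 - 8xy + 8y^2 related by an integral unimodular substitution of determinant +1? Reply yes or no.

D₁ = -256, D₂ = -256
f is negative-definite; reduce −f:
−f: flip: (10,-8,8)→(8,8,10)
−f: reduced (well bottom): (8,8,10) with a≤c, −a<b≤a
flip sign back: reduced form of f is (-8,-8,-10)
g: flip: (10,-8,8)→(8,8,10)
g: reduced (well bottom): (8,8,10) with a≤c, −a<b≤a
reduced forms (-8, -8, -10) vs (8, 8, 10) ⇒ inequivalent

no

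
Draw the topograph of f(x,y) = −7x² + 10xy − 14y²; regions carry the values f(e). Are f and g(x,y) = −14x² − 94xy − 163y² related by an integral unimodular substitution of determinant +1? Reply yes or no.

D₁ = -292, D₂ = -292
f is negative-definite; reduce −f:
−f: translate: b→4 (≡-10 mod 14), so (7,-10,14)→(7,4,11)
−f: reduced (well bottom): (7,4,11) with a≤c, −a<b≤a
flip sign back: reduced form of f is (-7,-4,-11)
g is negative-definite; reduce −g:
−g: translate: b→10 (≡94 mod 28), so (14,94,163)→(14,10,7)
−g: flip: (14,10,7)→(7,-10,14)
−g: translate: b→4 (≡-10 mod 14), so (7,-10,14)→(7,4,11)
−g: reduced (well bottom): (7,4,11) with a≤c, −a<b≤a
flip sign back: reduced form of g is (-7,-4,-11)
reduced forms (-7, -4, -11) vs (-7, -4, -11) ⇒ equivalent

yes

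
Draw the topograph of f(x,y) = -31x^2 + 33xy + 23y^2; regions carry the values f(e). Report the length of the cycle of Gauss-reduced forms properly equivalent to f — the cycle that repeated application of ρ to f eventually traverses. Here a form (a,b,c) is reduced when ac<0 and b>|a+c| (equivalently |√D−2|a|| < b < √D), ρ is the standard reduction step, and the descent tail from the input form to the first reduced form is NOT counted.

D = 3941, ⌊√D⌋ = 62
river: ρ → (23,59,-5)
river: ρ → (-5,61,11)
river: ρ → (11,49,-35)
river: ρ → (-35,21,25)
river: ρ → (25,29,-31)
river: ρ → (-31,33,23)
ρ-cycle length = 6 (tail of 0 descent steps not counted)

6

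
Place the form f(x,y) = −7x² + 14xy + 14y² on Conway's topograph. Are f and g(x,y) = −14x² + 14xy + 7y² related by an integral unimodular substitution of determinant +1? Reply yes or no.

D₁ = 588, D₂ = 588
river cycle of f (length 2): (14, 14, -7), (-7, 14, 14)
river cycle of g (length 2): (7, 14, -14), (-14, 14, 7)
cycles differ ⇒ inequivalent

no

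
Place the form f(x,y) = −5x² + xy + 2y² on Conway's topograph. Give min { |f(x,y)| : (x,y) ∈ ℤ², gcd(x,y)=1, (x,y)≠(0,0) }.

descent: ρ → (2,3,-4)  [lands on river]
river: ρ → (-4,5,1)
river: ρ → (1,5,-4)
river: ρ → (-4,3,2)
river: ρ → (2,5,-2)
river: ρ → (-2,3,4)
river: ρ → (4,5,-1)
river: ρ → (-1,5,4)
river: ρ → (4,3,-2)
river: ρ → (-2,5,2)
closes: descent 1, river 10
min |a| on river = 1

1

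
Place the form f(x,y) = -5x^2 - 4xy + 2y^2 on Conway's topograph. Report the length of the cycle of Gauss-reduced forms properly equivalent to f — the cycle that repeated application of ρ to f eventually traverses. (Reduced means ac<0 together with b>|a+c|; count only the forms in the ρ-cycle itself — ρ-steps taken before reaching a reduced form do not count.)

D = 56, ⌊√D⌋ = 7
descent: ρ → (2,4,-5)  [lands on river]
river: ρ → (-5,6,1)
river: ρ → (1,6,-5)
river: ρ → (-5,4,2)
ρ-cycle length = 4 (tail of 1 descent step not counted)

4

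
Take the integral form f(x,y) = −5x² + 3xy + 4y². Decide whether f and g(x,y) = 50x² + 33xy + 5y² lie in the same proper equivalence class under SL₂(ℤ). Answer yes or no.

D₁ = 89, D₂ = 89
river cycle of f (length 14): (4, 5, -4), (-4, 3, 5), (5, 7, -2), (-2, 9, 1), (1, 9, -2), (-2, 7, 5), (5, 3, -4), (-4, 5, 4), (4, 3, -5), (-5, 7, 2), … (4 more)
river cycle of g (length 14): (5, 7, -2), (-2, 9, 1), (1, 9, -2), (-2, 7, 5), (5, 3, -4), (-4, 5, 4), (4, 3, -5), (-5, 7, 2), (2, 9, -1), (-1, 9, 2), … (4 more)
cycles coincide ⇒ equivalent

yes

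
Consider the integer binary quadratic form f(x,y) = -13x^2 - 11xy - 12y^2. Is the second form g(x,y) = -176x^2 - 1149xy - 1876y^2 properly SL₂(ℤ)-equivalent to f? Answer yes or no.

D₁ = -503, D₂ = -503
f is negative-definite; reduce −f:
−f: flip: (13,11,12)→(12,-11,13)
−f: reduced (well bottom): (12,-11,13) with a≤c, −a<b≤a
flip sign back: reduced form of f is (-12,11,-13)
g is negative-definite; reduce −g:
−g: translate: b→93 (≡1149 mod 352), so (176,1149,1876)→(176,93,13)
−g: flip: (176,93,13)→(13,-93,176)
−g: translate: b→11 (≡-93 mod 26), so (13,-93,176)→(13,11,12)
−g: flip: (13,11,12)→(12,-11,13)
−g: reduced (well bottom): (12,-11,13) with a≤c, −a<b≤a
flip sign back: reduced form of g is (-12,11,-13)
reduced forms (-12, 11, -13) vs (-12, 11, -13) ⇒ equivalent

yes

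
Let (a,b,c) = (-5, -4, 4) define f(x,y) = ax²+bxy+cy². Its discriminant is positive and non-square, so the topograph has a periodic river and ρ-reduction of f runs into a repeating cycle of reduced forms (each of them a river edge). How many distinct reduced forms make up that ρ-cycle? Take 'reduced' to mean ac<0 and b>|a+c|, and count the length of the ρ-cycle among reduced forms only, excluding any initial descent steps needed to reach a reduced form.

D = 96, ⌊√D⌋ = 9
descent: ρ → (4,4,-5)  [lands on river]
river: ρ → (-5,6,3)
river: ρ → (3,6,-5)
river: ρ → (-5,4,4)
ρ-cycle length = 4 (tail of 1 descent step not counted)

4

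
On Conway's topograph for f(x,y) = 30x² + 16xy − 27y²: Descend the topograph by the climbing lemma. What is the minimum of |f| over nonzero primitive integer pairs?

river: ρ → (-27,38,19)
river: ρ → (19,38,-27)
river: ρ → (-27,16,30)
river: ρ → (30,44,-13)
river: ρ → (-13,34,45)
river: ρ → (45,56,-2)
river: ρ → (-2,56,45)
river: ρ → (45,34,-13)
river: ρ → (-13,44,30)
river: ρ → (30,16,-27)
closes: descent 0, river 10
min |a| on river = 2

2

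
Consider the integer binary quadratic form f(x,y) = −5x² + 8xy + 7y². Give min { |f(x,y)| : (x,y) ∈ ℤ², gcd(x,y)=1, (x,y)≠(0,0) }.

river: ρ → (7,6,-6)
river: ρ → (-6,6,7)
river: ρ → (7,8,-5)
river: ρ → (-5,12,3)
river: ρ → (3,12,-5)
river: ρ → (-5,8,7)
closes: descent 0, river 6
min |a| on river = 3

3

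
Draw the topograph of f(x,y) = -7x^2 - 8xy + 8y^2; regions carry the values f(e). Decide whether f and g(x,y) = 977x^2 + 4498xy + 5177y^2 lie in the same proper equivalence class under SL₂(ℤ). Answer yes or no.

D₁ = 288, D₂ = 288
river cycle of f (length 6): (8, 8, -7), (-7, 6, 9), (9, 12, -4), (-4, 12, 9), (9, 6, -7), (-7, 8, 8)
river cycle of g (length 6): (8, 8, -7), (-7, 6, 9), (9, 12, -4), (-4, 12, 9), (9, 6, -7), (-7, 8, 8)
cycles coincide ⇒ equivalent

yes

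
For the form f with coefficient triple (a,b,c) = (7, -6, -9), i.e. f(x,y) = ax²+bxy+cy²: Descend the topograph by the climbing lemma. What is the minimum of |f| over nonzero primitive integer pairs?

descent: ρ → (-9,6,7)  [lands on river]
river: ρ → (7,8,-8)
river: ρ → (-8,8,7)
river: ρ → (7,6,-9)
river: ρ → (-9,12,4)
river: ρ → (4,12,-9)
closes: descent 1, river 6
min |a| on river = 4

4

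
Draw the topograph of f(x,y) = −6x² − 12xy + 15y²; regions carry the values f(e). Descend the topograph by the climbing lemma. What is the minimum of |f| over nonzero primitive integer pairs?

descent: ρ → (15,12,-6)  [lands on river]
river: ρ → (-6,12,15)
river: ρ → (15,18,-3)
river: ρ → (-3,18,15)
closes: descent 1, river 4
min |a| on river = 3

3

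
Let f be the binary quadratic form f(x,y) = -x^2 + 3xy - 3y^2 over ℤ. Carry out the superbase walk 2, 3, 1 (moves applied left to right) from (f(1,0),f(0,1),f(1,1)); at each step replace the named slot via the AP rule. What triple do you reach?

start (-1,-3,-1) = (f(1,0),f(0,1),f(1,1))
replace slot 2: 2·((-1)+(-1)) − (-3) = -1 → (-1,-1,-1)
replace slot 3: 2·((-1)+(-1)) − (-1) = -3 → (-1,-1,-3)
replace slot 1: 2·((-1)+(-3)) − (-1) = -7 → (-7,-1,-3)

-7,-1,-3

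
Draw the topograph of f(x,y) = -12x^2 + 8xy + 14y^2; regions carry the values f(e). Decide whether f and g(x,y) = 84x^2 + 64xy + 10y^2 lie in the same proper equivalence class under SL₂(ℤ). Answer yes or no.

D₁ = 736, D₂ = 736
river cycle of f (length 12): (14, 20, -6), (-6, 16, 20), (20, 24, -2), (-2, 24, 20), (20, 16, -6), (-6, 20, 14), (14, 8, -12), (-12, 16, 10), (10, 24, -4), (-4, 24, 10), … (2 more)
river cycle of g (length 12): (10, 16, -12), (-12, 8, 14), (14, 20, -6), (-6, 16, 20), (20, 24, -2), (-2, 24, 20), (20, 16, -6), (-6, 20, 14), (14, 8, -12), (-12, 16, 10), … (2 more)
cycles coincide ⇒ equivalent

yes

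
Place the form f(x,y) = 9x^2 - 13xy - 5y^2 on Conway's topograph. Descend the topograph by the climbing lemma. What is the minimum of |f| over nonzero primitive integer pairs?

descent: ρ → (-5,13,9)  [lands on river]
river: ρ → (9,5,-9)
river: ρ → (-9,13,5)
river: ρ → (5,17,-3)
river: ρ → (-3,13,15)
river: ρ → (15,17,-1)
river: ρ → (-1,17,15)
river: ρ → (15,13,-3)
river: ρ → (-3,17,5)
river: ρ → (5,13,-9)
river: ρ → (-9,5,9)
river: ρ → (9,13,-5)
river: ρ → (-5,17,3)
river: ρ → (3,13,-15)
river: ρ → (-15,17,1)
river: ρ → (1,17,-15)
river: ρ → (-15,13,3)
river: ρ → (3,17,-5)
closes: descent 1, river 18
min |a| on river = 1

1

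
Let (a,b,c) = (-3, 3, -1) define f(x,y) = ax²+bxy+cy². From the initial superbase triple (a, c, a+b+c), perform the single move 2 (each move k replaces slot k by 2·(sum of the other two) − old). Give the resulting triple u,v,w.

start (-3,-1,-1) = (f(1,0),f(0,1),f(1,1))
replace slot 2: 2·((-3)+(-1)) − (-1) = -7 → (-3,-7,-1)

-3,-7,-1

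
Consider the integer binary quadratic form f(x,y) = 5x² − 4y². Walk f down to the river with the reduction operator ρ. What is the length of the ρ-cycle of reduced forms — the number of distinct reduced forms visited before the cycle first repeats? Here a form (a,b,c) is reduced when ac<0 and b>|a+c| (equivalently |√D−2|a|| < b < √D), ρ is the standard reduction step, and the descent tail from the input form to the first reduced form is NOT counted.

D = 80, ⌊√D⌋ = 8
descent: ρ → (-4,8,1)  [lands on river]
river: ρ → (1,8,-4)
ρ-cycle length = 2 (tail of 1 descent step not counted)

2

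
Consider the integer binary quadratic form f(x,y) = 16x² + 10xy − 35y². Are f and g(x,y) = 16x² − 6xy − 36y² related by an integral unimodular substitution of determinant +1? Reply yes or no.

D₁ = 2340, D₂ = 2340
river cycle of f (length 8): (16, 42, -9), (-9, 48, 1), (1, 48, -9), (-9, 42, 16), (16, 22, -29), (-29, 36, 9), (9, 36, -29), (-29, 22, 16)
river cycle of g (length 10): (16, 26, -26), (-26, 26, 16), (16, 38, -14), (-14, 46, 4), (4, 42, -36), (-36, 30, 10), (10, 30, -36), (-36, 42, 4), (4, 46, -14), (-14, 38, 16)
cycles differ ⇒ inequivalent

no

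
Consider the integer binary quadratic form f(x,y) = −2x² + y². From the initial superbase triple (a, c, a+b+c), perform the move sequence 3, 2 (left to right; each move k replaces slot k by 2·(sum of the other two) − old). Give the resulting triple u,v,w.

start (-2,1,-1) = (f(1,0),f(0,1),f(1,1))
replace slot 3: 2·((-2)+1) − (-1) = -1 → (-2,1,-1)
replace slot 2: 2·((-2)+(-1)) − 1 = -7 → (-2,-7,-1)

-2,-7,-1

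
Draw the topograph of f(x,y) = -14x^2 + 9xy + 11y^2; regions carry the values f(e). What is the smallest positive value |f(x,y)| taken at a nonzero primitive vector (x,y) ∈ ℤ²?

river: ρ → (11,13,-12)
river: ρ → (-12,11,12)
river: ρ → (12,13,-11)
river: ρ → (-11,9,14)
river: ρ → (14,19,-6)
river: ρ → (-6,17,17)
river: ρ → (17,17,-6)
river: ρ → (-6,19,14)
river: ρ → (14,9,-11)
river: ρ → (-11,13,12)
river: ρ → (12,11,-12)
river: ρ → (-12,13,11)
river: ρ → (11,9,-14)
river: ρ → (-14,19,6)
river: ρ → (6,17,-17)
river: ρ → (-17,17,6)
river: ρ → (6,19,-14)
river: ρ → (-14,9,11)
closes: descent 0, river 18
min |a| on river = 6

6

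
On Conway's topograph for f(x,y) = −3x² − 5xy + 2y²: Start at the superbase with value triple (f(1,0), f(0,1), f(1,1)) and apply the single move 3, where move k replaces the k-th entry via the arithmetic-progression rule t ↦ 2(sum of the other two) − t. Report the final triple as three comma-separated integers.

start (-3,2,-6) = (f(1,0),f(0,1),f(1,1))
replace slot 3: 2·((-3)+2) − (-6) = 4 → (-3,2,4)

-3,2,4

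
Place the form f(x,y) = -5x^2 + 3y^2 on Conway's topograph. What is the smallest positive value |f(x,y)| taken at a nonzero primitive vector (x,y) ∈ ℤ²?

descent: ρ → (3,6,-2)  [lands on river]
river: ρ → (-2,6,3)
closes: descent 1, river 2
min |a| on river = 2

2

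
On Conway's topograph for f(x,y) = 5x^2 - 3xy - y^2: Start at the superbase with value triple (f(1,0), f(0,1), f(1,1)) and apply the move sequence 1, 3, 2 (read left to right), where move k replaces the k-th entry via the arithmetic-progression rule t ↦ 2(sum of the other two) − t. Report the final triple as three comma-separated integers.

start (5,-1,1) = (f(1,0),f(0,1),f(1,1))
replace slot 1: 2·((-1)+1) − 5 = -5 → (-5,-1,1)
replace slot 3: 2·((-5)+(-1)) − 1 = -13 → (-5,-1,-13)
replace slot 2: 2·((-5)+(-13)) − (-1) = -35 → (-5,-35,-13)

-5,-35,-13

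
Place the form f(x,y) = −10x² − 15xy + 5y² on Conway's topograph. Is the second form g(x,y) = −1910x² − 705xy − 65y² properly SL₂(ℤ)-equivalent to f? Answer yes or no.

D₁ = 425, D₂ = 425
river cycle of f (length 6): (5, 15, -10), (-10, 5, 10), (10, 15, -5), (-5, 15, 10), (10, 5, -10), (-10, 15, 5)
river cycle of g (length 6): (-10, 5, 10), (10, 15, -5), (-5, 15, 10), (10, 5, -10), (-10, 15, 5), (5, 15, -10)
cycles coincide ⇒ equivalent

yes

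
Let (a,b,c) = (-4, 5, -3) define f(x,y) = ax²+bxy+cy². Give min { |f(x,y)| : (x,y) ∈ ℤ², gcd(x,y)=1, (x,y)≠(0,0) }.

translate: b→3 (≡-5 mod 8), so (4,-5,3)→(4,3,2)
flip: (4,3,2)→(2,-3,4)
translate: b→1 (≡-3 mod 4), so (2,-3,4)→(2,1,3)
reduced (well bottom): (2,1,3) with a≤c, −a<b≤a
well minimum |f| = |-2| = 2 (negative-definite)

2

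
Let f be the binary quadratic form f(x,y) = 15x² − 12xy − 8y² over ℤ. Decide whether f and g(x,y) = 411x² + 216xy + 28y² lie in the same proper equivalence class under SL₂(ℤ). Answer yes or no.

D₁ = 624, D₂ = 624
river cycle of f (length 4): (-8, 12, 15), (15, 18, -5), (-5, 22, 7), (7, 20, -8)
river cycle of g (length 4): (-5, 22, 7), (7, 20, -8), (-8, 12, 15), (15, 18, -5)
cycles coincide ⇒ equivalent

yes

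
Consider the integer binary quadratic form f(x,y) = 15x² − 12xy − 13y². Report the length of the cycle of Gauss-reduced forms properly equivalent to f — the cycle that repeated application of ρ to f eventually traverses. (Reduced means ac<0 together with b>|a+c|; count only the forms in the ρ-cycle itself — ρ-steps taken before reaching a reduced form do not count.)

D = 924, ⌊√D⌋ = 30
descent: ρ → (-13,12,15)  [lands on river]
river: ρ → (15,18,-10)
river: ρ → (-10,22,11)
river: ρ → (11,22,-10)
river: ρ → (-10,18,15)
river: ρ → (15,12,-13)
river: ρ → (-13,14,14)
river: ρ → (14,14,-13)
ρ-cycle length = 8 (tail of 1 descent step not counted)

8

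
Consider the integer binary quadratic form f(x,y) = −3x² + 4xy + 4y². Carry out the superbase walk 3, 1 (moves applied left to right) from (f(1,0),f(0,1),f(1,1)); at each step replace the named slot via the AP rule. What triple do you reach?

start (-3,4,5) = (f(1,0),f(0,1),f(1,1))
replace slot 3: 2·((-3)+4) − 5 = -3 → (-3,4,-3)
replace slot 1: 2·(4+(-3)) − (-3) = 5 → (5,4,-3)

5,4,-3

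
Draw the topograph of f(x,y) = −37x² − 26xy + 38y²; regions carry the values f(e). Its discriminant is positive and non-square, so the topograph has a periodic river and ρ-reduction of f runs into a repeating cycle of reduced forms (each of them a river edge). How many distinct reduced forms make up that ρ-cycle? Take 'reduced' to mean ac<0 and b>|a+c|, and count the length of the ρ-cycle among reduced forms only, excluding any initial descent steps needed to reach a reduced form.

D = 6300, ⌊√D⌋ = 79
descent: ρ → (38,26,-37)  [lands on river]
river: ρ → (-37,48,27)
river: ρ → (27,60,-25)
river: ρ → (-25,40,47)
river: ρ → (47,54,-18)
river: ρ → (-18,54,47)
river: ρ → (47,40,-25)
river: ρ → (-25,60,27)
river: ρ → (27,48,-37)
river: ρ → (-37,26,38)
river: ρ → (38,50,-25)
river: ρ → (-25,50,38)
ρ-cycle length = 12 (tail of 1 descent step not counted)

12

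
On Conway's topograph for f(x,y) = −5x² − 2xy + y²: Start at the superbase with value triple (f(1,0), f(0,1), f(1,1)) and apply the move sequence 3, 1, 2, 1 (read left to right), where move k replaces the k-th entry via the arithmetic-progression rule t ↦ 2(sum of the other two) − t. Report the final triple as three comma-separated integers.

start (-5,1,-6) = (f(1,0),f(0,1),f(1,1))
replace slot 3: 2·((-5)+1) − (-6) = -2 → (-5,1,-2)
replace slot 1: 2·(1+(-2)) − (-5) = 3 → (3,1,-2)
replace slot 2: 2·(3+(-2)) − 1 = 1 → (3,1,-2)
replace slot 1: 2·(1+(-2)) − 3 = -5 → (-5,1,-2)

-5,1,-2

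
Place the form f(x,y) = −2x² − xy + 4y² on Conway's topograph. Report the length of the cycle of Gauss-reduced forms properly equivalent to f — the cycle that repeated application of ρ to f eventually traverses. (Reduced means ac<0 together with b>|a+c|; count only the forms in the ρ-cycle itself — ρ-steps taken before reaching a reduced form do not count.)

D = 33, ⌊√D⌋ = 5
descent: ρ → (4,1,-2)
descent: ρ → (-2,3,3)  [lands on river]
river: ρ → (3,3,-2)
river: ρ → (-2,5,1)
river: ρ → (1,5,-2)
ρ-cycle length = 4 (tail of 2 descent steps not counted)

4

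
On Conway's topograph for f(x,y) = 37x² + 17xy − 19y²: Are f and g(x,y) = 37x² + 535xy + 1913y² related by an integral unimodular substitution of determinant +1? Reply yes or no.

D₁ = 3101, D₂ = 3101
river cycle of f (length 10): (-19, 21, 35), (35, 49, -5), (-5, 51, 25), (25, 49, -7), (-7, 49, 25), (25, 51, -5), (-5, 49, 35), (35, 21, -19), (-19, 55, 1), (1, 55, -19)
river cycle of g (length 10): (-19, 21, 35), (35, 49, -5), (-5, 51, 25), (25, 49, -7), (-7, 49, 25), (25, 51, -5), (-5, 49, 35), (35, 21, -19), (-19, 55, 1), (1, 55, -19)
cycles coincide ⇒ equivalent

yes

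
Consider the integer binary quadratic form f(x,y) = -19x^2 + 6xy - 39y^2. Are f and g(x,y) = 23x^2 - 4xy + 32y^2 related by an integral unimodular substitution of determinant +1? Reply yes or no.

D₁ = -2928, D₂ = -2928
f is negative-definite; reduce −f:
−f: reduced (well bottom): (19,-6,39) with a≤c, −a<b≤a
flip sign back: reduced form of f is (-19,6,-39)
g: reduced (well bottom): (23,-4,32) with a≤c, −a<b≤a
reduced forms (-19, 6, -39) vs (23, -4, 32) ⇒ inequivalent

no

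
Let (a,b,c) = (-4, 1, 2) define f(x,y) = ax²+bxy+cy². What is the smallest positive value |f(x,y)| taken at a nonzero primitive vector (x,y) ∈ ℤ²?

descent: ρ → (2,3,-3)  [lands on river]
river: ρ → (-3,3,2)
river: ρ → (2,5,-1)
river: ρ → (-1,5,2)
closes: descent 1, river 4
min |a| on river = 1

1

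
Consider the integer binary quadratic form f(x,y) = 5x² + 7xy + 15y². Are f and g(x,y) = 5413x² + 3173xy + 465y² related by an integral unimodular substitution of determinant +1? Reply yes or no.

D₁ = -251, D₂ = -251
f: translate: b→-3 (≡7 mod 10), so (5,7,15)→(5,-3,13)
f: reduced (well bottom): (5,-3,13) with a≤c, −a<b≤a
g: flip: (5413,3173,465)→(465,-3173,5413)
g: translate: b→-383 (≡-3173 mod 930), so (465,-3173,5413)→(465,-383,79)
g: flip: (465,-383,79)→(79,383,465)
g: translate: b→67 (≡383 mod 158), so (79,383,465)→(79,67,15)
g: flip: (79,67,15)→(15,-67,79)
g: translate: b→-7 (≡-67 mod 30), so (15,-67,79)→(15,-7,5)
g: flip: (15,-7,5)→(5,7,15)
g: translate: b→-3 (≡7 mod 10), so (5,7,15)→(5,-3,13)
g: reduced (well bottom): (5,-3,13) with a≤c, −a<b≤a
reduced forms (5, -3, 13) vs (5, -3, 13) ⇒ equivalent

yes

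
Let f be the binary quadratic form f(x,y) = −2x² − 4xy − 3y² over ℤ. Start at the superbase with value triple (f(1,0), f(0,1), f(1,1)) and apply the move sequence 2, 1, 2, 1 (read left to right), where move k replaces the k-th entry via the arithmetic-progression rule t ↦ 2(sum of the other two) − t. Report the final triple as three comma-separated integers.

start (-2,-3,-9) = (f(1,0),f(0,1),f(1,1))
replace slot 2: 2·((-2)+(-9)) − (-3) = -19 → (-2,-19,-9)
replace slot 1: 2·((-19)+(-9)) − (-2) = -54 → (-54,-19,-9)
replace slot 2: 2·((-54)+(-9)) − (-19) = -107 → (-54,-107,-9)
replace slot 1: 2·((-107)+(-9)) − (-54) = -178 → (-178,-107,-9)

-178,-107,-9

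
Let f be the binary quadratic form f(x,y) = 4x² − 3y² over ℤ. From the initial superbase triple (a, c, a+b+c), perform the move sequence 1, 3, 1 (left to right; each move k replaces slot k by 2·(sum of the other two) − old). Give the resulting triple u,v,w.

start (4,-3,1) = (f(1,0),f(0,1),f(1,1))
replace slot 1: 2·((-3)+1) − 4 = -8 → (-8,-3,1)
replace slot 3: 2·((-8)+(-3)) − 1 = -23 → (-8,-3,-23)
replace slot 1: 2·((-3)+(-23)) − (-8) = -44 → (-44,-3,-23)

-44,-3,-23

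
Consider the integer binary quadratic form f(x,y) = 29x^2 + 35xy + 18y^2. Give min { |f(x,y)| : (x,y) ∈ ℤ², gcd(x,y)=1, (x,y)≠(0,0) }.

translate: b→-23 (≡35 mod 58), so (29,35,18)→(29,-23,12)
flip: (29,-23,12)→(12,23,29)
translate: b→-1 (≡23 mod 24), so (12,23,29)→(12,-1,18)
reduced (well bottom): (12,-1,18) with a≤c, −a<b≤a
well minimum = a = 12

12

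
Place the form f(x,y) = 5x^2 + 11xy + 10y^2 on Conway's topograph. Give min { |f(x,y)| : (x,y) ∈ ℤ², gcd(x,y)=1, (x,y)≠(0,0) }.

translate: b→1 (≡11 mod 10), so (5,11,10)→(5,1,4)
flip: (5,1,4)→(4,-1,5)
reduced (well bottom): (4,-1,5) with a≤c, −a<b≤a
well minimum = a = 4

4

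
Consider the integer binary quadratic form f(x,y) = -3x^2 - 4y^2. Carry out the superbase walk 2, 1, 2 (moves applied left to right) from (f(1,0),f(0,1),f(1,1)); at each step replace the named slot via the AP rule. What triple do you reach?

start (-3,-4,-7) = (f(1,0),f(0,1),f(1,1))
replace slot 2: 2·((-3)+(-7)) − (-4) = -16 → (-3,-16,-7)
replace slot 1: 2·((-16)+(-7)) − (-3) = -43 → (-43,-16,-7)
replace slot 2: 2·((-43)+(-7)) − (-16) = -84 → (-43,-84,-7)

-43,-84,-7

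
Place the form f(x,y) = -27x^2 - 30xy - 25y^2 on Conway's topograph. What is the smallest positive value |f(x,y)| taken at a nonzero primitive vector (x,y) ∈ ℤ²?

translate: b→-24 (≡30 mod 54), so (27,30,25)→(27,-24,22)
flip: (27,-24,22)→(22,24,27)
translate: b→-20 (≡24 mod 44), so (22,24,27)→(22,-20,25)
reduced (well bottom): (22,-20,25) with a≤c, −a<b≤a
well minimum |f| = |-22| = 22 (negative-definite)

22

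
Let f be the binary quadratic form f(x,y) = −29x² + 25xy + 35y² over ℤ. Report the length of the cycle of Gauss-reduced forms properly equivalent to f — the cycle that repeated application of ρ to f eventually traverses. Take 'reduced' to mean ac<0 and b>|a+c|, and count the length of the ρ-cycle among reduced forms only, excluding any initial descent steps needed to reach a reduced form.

D = 4685, ⌊√D⌋ = 68
river: ρ → (35,45,-19)
river: ρ → (-19,31,49)
river: ρ → (49,67,-1)
river: ρ → (-1,67,49)
river: ρ → (49,31,-19)
river: ρ → (-19,45,35)
river: ρ → (35,25,-29)
river: ρ → (-29,33,31)
river: ρ → (31,29,-31)
river: ρ → (-31,33,29)
river: ρ → (29,25,-35)
river: ρ → (-35,45,19)
river: ρ → (19,31,-49)
river: ρ → (-49,67,1)
river: ρ → (1,67,-49)
river: ρ → (-49,31,19)
river: ρ → (19,45,-35)
river: ρ → (-35,25,29)
river: ρ → (29,33,-31)
river: ρ → (-31,29,31)
river: ρ → (31,33,-29)
river: ρ → (-29,25,35)
ρ-cycle length = 22 (tail of 0 descent steps not counted)

22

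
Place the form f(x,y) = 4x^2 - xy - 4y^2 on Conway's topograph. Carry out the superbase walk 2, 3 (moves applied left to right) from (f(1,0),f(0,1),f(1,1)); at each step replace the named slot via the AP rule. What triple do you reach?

start (4,-4,-1) = (f(1,0),f(0,1),f(1,1))
replace slot 2: 2·(4+(-1)) − (-4) = 10 → (4,10,-1)
replace slot 3: 2·(4+10) − (-1) = 29 → (4,10,29)

4,10,29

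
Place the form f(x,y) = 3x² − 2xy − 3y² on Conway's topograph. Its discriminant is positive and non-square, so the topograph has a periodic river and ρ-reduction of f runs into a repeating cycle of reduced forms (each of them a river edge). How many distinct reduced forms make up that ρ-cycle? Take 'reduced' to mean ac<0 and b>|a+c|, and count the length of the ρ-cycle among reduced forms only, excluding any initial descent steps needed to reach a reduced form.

D = 40, ⌊√D⌋ = 6
descent: ρ → (-3,2,3)  [lands on river]
river: ρ → (3,4,-2)
river: ρ → (-2,4,3)
river: ρ → (3,2,-3)
river: ρ → (-3,4,2)
river: ρ → (2,4,-3)
ρ-cycle length = 6 (tail of 1 descent step not counted)

6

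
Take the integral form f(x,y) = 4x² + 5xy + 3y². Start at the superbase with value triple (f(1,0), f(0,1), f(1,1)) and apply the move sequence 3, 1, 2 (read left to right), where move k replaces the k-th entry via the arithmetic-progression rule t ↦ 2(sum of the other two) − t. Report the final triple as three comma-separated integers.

start (4,3,12) = (f(1,0),f(0,1),f(1,1))
replace slot 3: 2·(4+3) − 12 = 2 → (4,3,2)
replace slot 1: 2·(3+2) − 4 = 6 → (6,3,2)
replace slot 2: 2·(6+2) − 3 = 13 → (6,13,2)

6,13,2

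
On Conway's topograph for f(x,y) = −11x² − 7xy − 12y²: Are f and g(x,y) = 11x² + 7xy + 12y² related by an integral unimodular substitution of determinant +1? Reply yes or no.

D₁ = -479, D₂ = -479
f is negative-definite; reduce −f:
−f: reduced (well bottom): (11,7,12) with a≤c, −a<b≤a
flip sign back: reduced form of f is (-11,-7,-12)
g: reduced (well bottom): (11,7,12) with a≤c, −a<b≤a
reduced forms (-11, -7, -12) vs (11, 7, 12) ⇒ inequivalent

no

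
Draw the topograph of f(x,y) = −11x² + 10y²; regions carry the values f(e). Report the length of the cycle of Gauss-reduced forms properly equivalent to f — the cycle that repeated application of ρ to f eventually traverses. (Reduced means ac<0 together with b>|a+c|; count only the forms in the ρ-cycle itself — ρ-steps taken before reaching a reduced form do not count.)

D = 440, ⌊√D⌋ = 20
descent: ρ → (10,20,-1)  [lands on river]
river: ρ → (-1,20,10)
ρ-cycle length = 2 (tail of 1 descent step not counted)

2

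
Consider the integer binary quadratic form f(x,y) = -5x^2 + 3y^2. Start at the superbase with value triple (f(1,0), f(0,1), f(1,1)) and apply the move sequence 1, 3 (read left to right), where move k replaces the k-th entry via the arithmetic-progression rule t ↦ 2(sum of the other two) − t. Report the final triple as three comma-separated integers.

start (-5,3,-2) = (f(1,0),f(0,1),f(1,1))
replace slot 1: 2·(3+(-2)) − (-5) = 7 → (7,3,-2)
replace slot 3: 2·(7+3) − (-2) = 22 → (7,3,22)

7,3,22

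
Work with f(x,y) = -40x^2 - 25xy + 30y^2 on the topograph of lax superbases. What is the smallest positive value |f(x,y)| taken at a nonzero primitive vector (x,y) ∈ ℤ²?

descent: ρ → (30,25,-40)  [lands on river]
river: ρ → (-40,55,15)
river: ρ → (15,65,-20)
river: ρ → (-20,55,30)
river: ρ → (30,65,-10)
river: ρ → (-10,55,60)
river: ρ → (60,65,-5)
river: ρ → (-5,65,60)
river: ρ → (60,55,-10)
river: ρ → (-10,65,30)
river: ρ → (30,55,-20)
river: ρ → (-20,65,15)
river: ρ → (15,55,-40)
river: ρ → (-40,25,30)
river: ρ → (30,35,-35)
river: ρ → (-35,35,30)
closes: descent 1, river 16
min |a| on river = 5

5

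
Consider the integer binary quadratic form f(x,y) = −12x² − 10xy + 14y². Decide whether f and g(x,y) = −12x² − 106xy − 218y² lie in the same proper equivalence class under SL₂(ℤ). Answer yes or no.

D₁ = 772, D₂ = 772
river cycle of f (length 30): (14, 10, -12), (-12, 14, 12), (12, 10, -14), (-14, 18, 8), (8, 14, -18), (-18, 22, 4), (4, 26, -6), (-6, 22, 12), (12, 26, -2), (-2, 26, 12), … (20 more)
river cycle of g (length 30): (-12, 14, 12), (12, 10, -14), (-14, 18, 8), (8, 14, -18), (-18, 22, 4), (4, 26, -6), (-6, 22, 12), (12, 26, -2), (-2, 26, 12), (12, 22, -6), … (20 more)
cycles coincide ⇒ equivalent

yes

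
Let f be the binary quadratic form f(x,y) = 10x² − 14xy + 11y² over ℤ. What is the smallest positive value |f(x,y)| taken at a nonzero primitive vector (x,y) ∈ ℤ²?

translate: b→6 (≡-14 mod 20), so (10,-14,11)→(10,6,7)
flip: (10,6,7)→(7,-6,10)
reduced (well bottom): (7,-6,10) with a≤c, −a<b≤a
well minimum = a = 7

7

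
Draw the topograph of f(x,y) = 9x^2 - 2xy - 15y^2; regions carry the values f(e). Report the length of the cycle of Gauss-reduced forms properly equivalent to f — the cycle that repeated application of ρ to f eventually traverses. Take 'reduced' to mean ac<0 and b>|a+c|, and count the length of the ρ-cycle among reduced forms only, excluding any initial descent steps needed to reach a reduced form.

D = 544, ⌊√D⌋ = 23
descent: ρ → (-15,2,9)
descent: ρ → (9,16,-8)  [lands on river]
river: ρ → (-8,16,9)
river: ρ → (9,20,-4)
river: ρ → (-4,20,9)
ρ-cycle length = 4 (tail of 2 descent steps not counted)

4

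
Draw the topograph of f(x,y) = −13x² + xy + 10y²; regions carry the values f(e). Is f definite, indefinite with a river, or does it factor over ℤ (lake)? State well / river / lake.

D = b²−4ac = 1² − 4·(-13)·10 = 521
D > 0 non-square ⇒ indefinite ⇒ periodic river

river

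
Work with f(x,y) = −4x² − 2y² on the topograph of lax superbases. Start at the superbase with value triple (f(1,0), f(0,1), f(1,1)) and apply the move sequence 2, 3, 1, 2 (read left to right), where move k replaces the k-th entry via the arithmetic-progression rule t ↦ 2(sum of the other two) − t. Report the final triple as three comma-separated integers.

start (-4,-2,-6) = (f(1,0),f(0,1),f(1,1))
replace slot 2: 2·((-4)+(-6)) − (-2) = -18 → (-4,-18,-6)
replace slot 3: 2·((-4)+(-18)) − (-6) = -38 → (-4,-18,-38)
replace slot 1: 2·((-18)+(-38)) − (-4) = -108 → (-108,-18,-38)
replace slot 2: 2·((-108)+(-38)) − (-18) = -274 → (-108,-274,-38)

-108,-274,-38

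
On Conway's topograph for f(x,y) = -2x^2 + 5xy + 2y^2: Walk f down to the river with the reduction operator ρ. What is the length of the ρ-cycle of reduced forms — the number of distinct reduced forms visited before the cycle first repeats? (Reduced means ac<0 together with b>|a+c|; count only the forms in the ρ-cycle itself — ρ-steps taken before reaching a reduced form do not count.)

D = 41, ⌊√D⌋ = 6
river: ρ → (2,3,-4)
river: ρ → (-4,5,1)
river: ρ → (1,5,-4)
river: ρ → (-4,3,2)
river: ρ → (2,5,-2)
river: ρ → (-2,3,4)
river: ρ → (4,5,-1)
river: ρ → (-1,5,4)
river: ρ → (4,3,-2)
river: ρ → (-2,5,2)
ρ-cycle length = 10 (tail of 0 descent steps not counted)

10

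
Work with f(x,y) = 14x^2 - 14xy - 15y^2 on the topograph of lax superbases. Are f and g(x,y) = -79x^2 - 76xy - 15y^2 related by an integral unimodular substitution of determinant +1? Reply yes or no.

D₁ = 1036, D₂ = 1036
river cycle of f (length 18): (-15, 14, 14), (14, 14, -15), (-15, 16, 13), (13, 10, -18), (-18, 26, 5), (5, 24, -23), (-23, 22, 6), (6, 26, -15), (-15, 4, 17), (17, 30, -2), … (8 more)
river cycle of g (length 18): (-15, 16, 13), (13, 10, -18), (-18, 26, 5), (5, 24, -23), (-23, 22, 6), (6, 26, -15), (-15, 4, 17), (17, 30, -2), (-2, 30, 17), (17, 4, -15), … (8 more)
cycles coincide ⇒ equivalent

yes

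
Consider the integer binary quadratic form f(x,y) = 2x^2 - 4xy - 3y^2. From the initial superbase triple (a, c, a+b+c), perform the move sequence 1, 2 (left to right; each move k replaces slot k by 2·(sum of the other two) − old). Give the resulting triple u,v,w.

start (2,-3,-5) = (f(1,0),f(0,1),f(1,1))
replace slot 1: 2·((-3)+(-5)) − 2 = -18 → (-18,-3,-5)
replace slot 2: 2·((-18)+(-5)) − (-3) = -43 → (-18,-43,-5)

-18,-43,-5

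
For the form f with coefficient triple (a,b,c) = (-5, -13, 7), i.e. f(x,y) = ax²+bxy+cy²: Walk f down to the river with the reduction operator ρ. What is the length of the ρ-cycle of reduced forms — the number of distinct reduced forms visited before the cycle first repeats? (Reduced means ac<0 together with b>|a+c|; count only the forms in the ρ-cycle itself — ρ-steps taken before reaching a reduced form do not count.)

D = 309, ⌊√D⌋ = 17
descent: ρ → (7,13,-5)  [lands on river]
river: ρ → (-5,17,1)
river: ρ → (1,17,-5)
river: ρ → (-5,13,7)
river: ρ → (7,15,-3)
river: ρ → (-3,15,7)
ρ-cycle length = 6 (tail of 1 descent step not counted)

6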